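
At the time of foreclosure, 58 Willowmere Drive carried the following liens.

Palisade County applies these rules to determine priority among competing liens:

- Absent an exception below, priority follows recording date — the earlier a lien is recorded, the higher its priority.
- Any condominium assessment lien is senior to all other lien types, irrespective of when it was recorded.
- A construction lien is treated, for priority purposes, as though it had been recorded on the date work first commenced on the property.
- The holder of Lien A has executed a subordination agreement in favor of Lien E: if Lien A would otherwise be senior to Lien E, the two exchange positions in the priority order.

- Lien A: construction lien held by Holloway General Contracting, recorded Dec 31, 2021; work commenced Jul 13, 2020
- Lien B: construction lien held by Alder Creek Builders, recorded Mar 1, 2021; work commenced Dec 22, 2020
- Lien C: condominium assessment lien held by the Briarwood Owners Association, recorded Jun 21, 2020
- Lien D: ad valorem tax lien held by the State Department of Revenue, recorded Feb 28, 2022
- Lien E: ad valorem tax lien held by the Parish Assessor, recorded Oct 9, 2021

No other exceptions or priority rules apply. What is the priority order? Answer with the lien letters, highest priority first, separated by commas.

Effective dates: A is treated as recorded Jul 13, 2020, the work-commencement date; B is treated as recorded Dec 22, 2020, the work-commencement date.
As a condominium assessment lien, C is senior to every other lien.
The other liens, earliest effective date first: A (Jul 13, 2020), B (Dec 22, 2020), E (Oct 9, 2021), D (Feb 28, 2022).
A would otherwise be senior to E, so under the subordination agreement A and E exchange positions.

C, E, B, A, D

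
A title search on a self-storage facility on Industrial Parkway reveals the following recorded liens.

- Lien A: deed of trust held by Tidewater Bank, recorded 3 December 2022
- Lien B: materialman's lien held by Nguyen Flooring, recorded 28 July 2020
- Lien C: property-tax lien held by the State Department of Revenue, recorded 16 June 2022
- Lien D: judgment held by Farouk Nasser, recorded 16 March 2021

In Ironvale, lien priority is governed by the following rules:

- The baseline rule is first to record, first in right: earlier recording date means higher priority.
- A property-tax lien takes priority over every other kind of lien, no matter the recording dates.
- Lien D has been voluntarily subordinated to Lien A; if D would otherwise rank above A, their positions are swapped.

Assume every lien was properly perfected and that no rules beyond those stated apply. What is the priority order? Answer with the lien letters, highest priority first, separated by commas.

As a property-tax lien, C is senior to every other lien.
Remaining liens by effective date: B (28 July 2020), D (16 March 2021), A (3 December 2022).
D would otherwise be senior to A, so under the subordination agreement D and A exchange positions.

C, B, A, D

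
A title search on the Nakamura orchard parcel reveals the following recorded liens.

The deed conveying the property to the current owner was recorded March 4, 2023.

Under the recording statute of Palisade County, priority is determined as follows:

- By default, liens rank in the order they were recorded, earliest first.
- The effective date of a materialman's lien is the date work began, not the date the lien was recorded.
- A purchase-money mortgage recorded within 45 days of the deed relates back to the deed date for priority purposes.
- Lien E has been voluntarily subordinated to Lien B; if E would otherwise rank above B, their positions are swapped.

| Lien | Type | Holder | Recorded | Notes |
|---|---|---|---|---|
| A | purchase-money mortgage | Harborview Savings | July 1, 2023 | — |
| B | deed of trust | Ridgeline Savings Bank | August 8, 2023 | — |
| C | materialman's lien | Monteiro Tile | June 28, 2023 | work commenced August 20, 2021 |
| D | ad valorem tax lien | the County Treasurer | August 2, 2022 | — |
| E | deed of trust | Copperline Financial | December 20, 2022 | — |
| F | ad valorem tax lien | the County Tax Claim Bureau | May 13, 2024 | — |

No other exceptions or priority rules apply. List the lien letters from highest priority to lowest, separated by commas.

Adjusting effective dates: A was recorded 119 days after the deed, outside the 45-day window, so it keeps its recording date; C relates back to August 20, 2021 (work commenced).
By effective date, earliest first: C (August 20, 2021), D (August 2, 2022), E (December 20, 2022), A (July 1, 2023), B (August 8, 2023), F (May 13, 2024).
E is senior to B before the subordination, so the two trade places.

C, D, B, A, E, F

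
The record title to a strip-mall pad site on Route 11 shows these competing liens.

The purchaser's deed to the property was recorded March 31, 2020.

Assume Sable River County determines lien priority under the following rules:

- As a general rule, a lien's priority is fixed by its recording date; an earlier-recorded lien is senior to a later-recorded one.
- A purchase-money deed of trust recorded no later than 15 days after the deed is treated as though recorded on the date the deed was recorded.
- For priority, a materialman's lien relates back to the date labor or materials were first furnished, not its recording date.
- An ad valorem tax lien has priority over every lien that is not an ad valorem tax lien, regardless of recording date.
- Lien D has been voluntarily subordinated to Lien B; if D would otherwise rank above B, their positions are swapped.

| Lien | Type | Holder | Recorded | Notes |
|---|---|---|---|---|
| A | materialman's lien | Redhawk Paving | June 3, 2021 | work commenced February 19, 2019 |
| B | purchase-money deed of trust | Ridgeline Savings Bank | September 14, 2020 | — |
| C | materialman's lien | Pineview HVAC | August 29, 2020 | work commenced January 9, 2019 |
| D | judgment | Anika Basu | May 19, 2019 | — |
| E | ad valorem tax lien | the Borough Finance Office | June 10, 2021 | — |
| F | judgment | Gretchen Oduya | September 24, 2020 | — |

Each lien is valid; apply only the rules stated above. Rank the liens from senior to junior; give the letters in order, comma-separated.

Effective dates: A relates back to February 19, 2019 (work commenced); B was recorded 167 days after the deed — beyond 15 days — so no relation-back applies; C's effective date is January 9, 2019, when work began.
As an ad valorem tax lien, E is senior to every other lien.
Among the remaining liens, by effective date: C (January 9, 2019), A (February 19, 2019), D (May 19, 2019), B (September 14, 2020), F (September 24, 2020).
The subordination applies — D was senior to B — so D and B swap.

E, C, A, B, D, F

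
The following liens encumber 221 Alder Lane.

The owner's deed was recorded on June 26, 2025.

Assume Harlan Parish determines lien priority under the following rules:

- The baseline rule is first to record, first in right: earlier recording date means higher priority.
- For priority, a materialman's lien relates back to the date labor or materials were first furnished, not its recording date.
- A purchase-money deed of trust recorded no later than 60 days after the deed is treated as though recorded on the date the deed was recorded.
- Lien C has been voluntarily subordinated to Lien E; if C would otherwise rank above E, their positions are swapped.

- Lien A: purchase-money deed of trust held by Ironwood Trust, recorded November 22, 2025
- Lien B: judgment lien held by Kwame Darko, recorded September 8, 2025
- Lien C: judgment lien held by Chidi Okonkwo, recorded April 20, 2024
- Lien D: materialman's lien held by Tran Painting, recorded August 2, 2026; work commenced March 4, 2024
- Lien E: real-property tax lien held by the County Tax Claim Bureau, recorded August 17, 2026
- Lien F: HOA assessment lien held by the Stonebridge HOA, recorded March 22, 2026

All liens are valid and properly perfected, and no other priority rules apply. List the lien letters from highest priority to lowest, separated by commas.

D, E, B, A, F, C

Effective dates: A was recorded 149 days after the deed, outside the 60-day window, so it keeps its recording date; D relates back to March 4, 2024 (work commenced).
Ordering by effective date: D (March 4, 2024), C (April 20, 2024), B (September 8, 2025), A (November 22, 2025), F (March 22, 2026), E (August 17, 2026).
The subordination applies — C was senior to E — so C and E swap.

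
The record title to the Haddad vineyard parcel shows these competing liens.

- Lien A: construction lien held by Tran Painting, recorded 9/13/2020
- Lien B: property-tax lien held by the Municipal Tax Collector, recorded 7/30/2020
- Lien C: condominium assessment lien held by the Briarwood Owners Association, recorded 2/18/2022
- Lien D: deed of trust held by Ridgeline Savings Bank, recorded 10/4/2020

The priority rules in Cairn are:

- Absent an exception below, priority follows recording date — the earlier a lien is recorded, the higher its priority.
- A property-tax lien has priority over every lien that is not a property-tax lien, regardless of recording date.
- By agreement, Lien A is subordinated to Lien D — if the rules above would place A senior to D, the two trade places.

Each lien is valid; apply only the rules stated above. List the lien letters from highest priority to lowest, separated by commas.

As a property-tax lien, B is senior to every other lien.
Remaining liens by effective date: A (9/13/2020), D (10/4/2020), C (2/18/2022).
Because A would otherwise rank above D, the subordination swaps them.

B, D, A, C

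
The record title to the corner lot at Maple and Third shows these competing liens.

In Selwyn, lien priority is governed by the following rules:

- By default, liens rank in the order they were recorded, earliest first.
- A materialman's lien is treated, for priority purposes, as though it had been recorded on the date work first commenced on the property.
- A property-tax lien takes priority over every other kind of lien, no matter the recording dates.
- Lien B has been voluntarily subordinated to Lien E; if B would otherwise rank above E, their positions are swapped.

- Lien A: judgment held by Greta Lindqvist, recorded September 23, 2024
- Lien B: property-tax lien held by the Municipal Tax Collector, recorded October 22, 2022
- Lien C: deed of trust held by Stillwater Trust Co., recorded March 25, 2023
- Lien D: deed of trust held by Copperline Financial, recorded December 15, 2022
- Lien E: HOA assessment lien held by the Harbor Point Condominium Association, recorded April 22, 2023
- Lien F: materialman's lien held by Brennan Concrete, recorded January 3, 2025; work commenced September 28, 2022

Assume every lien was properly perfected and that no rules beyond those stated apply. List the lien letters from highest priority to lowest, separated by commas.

E, F, D, C, B, A

Effective dates after the stated exceptions: F's effective date is September 28, 2022, when work began.
B is a property-tax lien, so it outranks all other liens regardless of date.
Ordering the rest by effective date: F (September 28, 2022), D (December 15, 2022), C (March 25, 2023), E (April 22, 2023), A (September 23, 2024).
Because B would otherwise rank above E, the subordination swaps them.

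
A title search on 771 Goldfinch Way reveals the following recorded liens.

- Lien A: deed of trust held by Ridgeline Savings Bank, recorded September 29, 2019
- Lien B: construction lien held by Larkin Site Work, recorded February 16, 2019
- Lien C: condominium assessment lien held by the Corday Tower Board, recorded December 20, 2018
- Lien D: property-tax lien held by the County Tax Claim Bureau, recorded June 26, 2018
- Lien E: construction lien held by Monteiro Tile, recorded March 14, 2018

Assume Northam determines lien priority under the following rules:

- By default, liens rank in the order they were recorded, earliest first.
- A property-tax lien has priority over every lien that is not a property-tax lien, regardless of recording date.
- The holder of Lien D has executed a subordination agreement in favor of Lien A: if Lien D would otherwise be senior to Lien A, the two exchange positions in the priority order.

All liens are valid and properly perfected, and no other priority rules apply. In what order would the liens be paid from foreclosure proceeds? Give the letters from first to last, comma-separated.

A, E, C, B, D

D is a property-tax lien, so it outranks all other liens regardless of date.
Remaining liens by effective date: E (March 14, 2018), C (December 20, 2018), B (February 16, 2019), A (September 29, 2019).
D would otherwise be senior to A, so under the subordination agreement D and A exchange positions.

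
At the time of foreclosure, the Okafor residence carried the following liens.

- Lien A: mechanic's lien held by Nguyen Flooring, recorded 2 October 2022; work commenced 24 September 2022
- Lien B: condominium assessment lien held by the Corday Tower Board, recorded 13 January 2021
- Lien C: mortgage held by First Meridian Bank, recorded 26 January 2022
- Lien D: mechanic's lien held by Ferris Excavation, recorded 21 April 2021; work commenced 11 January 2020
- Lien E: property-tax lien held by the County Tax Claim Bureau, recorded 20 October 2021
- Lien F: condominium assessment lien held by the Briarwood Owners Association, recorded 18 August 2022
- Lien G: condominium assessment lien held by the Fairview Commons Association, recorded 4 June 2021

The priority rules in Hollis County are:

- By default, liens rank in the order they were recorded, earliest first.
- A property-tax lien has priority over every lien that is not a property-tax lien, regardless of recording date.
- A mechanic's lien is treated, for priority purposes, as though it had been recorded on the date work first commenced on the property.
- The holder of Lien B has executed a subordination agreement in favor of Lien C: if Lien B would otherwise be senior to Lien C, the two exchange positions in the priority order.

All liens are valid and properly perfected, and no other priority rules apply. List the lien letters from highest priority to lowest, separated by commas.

E, D, C, G, B, F, A

Effective dates: A relates back to 24 September 2022 (work commenced); D relates back to 11 January 2020 (work commenced).
As a property-tax lien, E is senior to every other lien.
Ordering the rest by effective date: D (11 January 2020), B (13 January 2021), G (4 June 2021), C (26 January 2022), F (18 August 2022), A (24 September 2022).
B is senior to C before the subordination, so the two trade places.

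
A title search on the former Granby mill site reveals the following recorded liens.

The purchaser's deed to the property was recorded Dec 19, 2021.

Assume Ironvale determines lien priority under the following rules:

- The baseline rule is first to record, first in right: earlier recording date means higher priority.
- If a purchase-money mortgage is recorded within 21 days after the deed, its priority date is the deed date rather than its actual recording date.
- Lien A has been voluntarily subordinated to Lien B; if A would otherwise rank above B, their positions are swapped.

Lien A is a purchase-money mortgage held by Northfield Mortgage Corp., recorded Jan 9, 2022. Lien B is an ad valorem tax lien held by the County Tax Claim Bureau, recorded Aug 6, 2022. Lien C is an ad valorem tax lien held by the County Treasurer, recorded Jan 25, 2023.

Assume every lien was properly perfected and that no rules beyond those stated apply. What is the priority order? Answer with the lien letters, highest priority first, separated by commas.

First, effective dates: A relates back to the deed date Dec 19, 2021.
Ordering by effective date: A (Dec 19, 2021), B (Aug 6, 2022), C (Jan 25, 2023).
A would otherwise be senior to B, so under the subordination agreement A and B exchange positions.

B, A, C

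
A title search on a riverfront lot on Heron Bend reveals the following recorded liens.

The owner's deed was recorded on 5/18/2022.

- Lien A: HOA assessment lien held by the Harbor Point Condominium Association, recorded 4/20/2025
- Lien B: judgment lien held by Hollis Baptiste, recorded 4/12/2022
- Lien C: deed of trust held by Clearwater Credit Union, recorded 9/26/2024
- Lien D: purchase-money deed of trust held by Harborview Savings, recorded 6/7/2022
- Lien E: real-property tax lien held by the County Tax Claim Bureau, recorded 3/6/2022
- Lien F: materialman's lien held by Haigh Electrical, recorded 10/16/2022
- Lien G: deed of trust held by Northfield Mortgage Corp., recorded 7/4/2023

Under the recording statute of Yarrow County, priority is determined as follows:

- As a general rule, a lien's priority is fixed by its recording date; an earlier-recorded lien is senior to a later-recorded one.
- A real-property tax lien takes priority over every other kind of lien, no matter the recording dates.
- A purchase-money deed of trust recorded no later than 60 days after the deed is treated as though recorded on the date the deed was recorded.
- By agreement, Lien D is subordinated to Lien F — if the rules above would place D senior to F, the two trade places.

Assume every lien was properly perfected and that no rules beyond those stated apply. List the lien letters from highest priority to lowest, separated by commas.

First, effective dates: D relates back to the deed date 5/18/2022.
E is a real-property tax lien, so it outranks all other liens regardless of date.
Remaining liens by effective date: B (4/12/2022), D (5/18/2022), F (10/16/2022), G (7/4/2023), C (9/26/2024), A (4/20/2025).
Because D would otherwise rank above F, the subordination swaps them.

E, B, F, D, G, C, A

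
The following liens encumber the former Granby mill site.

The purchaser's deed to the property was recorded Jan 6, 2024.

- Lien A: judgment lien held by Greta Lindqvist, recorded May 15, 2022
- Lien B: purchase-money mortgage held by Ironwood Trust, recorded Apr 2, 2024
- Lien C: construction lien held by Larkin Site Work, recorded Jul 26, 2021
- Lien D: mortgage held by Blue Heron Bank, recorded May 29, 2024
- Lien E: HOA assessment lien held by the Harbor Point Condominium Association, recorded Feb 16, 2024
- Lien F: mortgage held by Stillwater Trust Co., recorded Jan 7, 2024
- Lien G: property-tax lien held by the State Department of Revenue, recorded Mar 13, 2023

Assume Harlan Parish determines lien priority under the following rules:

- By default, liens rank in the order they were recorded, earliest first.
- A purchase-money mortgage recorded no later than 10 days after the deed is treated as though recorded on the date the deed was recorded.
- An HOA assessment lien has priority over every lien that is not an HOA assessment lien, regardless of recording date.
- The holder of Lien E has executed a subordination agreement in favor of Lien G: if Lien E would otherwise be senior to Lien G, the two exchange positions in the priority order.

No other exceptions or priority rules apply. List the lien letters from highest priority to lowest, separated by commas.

Effective dates: B was recorded 87 days after the deed, outside the 10-day window, so it keeps its recording date.
E, as an HOA assessment lien, has superpriority and ranks first.
Ordering the rest by effective date: C (Jul 26, 2021), A (May 15, 2022), G (Mar 13, 2023), F (Jan 7, 2024), B (Apr 2, 2024), D (May 29, 2024).
E would otherwise be senior to G, so under the subordination agreement E and G exchange positions.

G, C, A, E, F, B, D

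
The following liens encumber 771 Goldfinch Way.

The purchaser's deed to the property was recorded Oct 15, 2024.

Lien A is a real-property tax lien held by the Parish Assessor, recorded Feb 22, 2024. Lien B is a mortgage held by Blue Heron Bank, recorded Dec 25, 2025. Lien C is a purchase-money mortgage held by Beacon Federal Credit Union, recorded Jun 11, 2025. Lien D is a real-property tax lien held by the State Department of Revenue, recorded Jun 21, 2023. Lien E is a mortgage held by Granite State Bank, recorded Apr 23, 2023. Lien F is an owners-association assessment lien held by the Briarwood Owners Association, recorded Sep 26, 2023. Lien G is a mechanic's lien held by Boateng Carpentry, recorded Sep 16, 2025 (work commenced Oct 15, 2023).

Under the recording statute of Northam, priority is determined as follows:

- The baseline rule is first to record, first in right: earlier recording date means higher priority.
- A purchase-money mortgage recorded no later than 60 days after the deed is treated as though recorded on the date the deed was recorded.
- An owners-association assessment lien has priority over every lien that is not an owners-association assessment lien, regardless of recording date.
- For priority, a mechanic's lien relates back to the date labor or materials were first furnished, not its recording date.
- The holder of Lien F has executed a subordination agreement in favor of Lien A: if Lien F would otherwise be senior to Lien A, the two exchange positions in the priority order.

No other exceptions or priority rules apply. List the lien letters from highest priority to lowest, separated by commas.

A, E, D, G, F, C, B

Effective dates after the stated exceptions: C was recorded 239 days after the deed — beyond 60 days — so no relation-back applies; G relates back to Oct 15, 2023 (work commenced).
F is an owners-association assessment lien and takes priority over every other lien.
Remaining liens by effective date: E (Apr 23, 2023), D (Jun 21, 2023), G (Oct 15, 2023), A (Feb 22, 2024), C (Jun 11, 2025), B (Dec 25, 2025).
The subordination applies — F was senior to A — so F and A swap.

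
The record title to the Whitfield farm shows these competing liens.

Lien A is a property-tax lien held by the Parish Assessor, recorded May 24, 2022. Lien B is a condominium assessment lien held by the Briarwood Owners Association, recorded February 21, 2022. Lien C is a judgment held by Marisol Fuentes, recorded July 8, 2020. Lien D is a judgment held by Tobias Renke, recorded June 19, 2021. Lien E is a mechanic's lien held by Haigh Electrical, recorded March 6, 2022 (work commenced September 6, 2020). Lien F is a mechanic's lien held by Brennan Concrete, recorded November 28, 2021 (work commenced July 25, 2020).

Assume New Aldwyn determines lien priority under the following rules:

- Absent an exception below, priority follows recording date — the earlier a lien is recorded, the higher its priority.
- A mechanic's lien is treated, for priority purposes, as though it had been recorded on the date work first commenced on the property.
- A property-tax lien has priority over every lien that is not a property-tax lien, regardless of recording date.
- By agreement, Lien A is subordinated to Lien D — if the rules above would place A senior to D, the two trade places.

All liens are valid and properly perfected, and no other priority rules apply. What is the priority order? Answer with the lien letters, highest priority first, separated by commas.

Effective dates after the stated exceptions: E relates back to September 6, 2020 (work commenced); F's effective date is July 25, 2020, when work began.
A, as a property-tax lien, has superpriority and ranks first.
Among the remaining liens, by effective date: C (July 8, 2020), F (July 25, 2020), E (September 6, 2020), D (June 19, 2021), B (February 21, 2022).
A would otherwise be senior to D, so under the subordination agreement A and D exchange positions.

D, C, F, E, A, B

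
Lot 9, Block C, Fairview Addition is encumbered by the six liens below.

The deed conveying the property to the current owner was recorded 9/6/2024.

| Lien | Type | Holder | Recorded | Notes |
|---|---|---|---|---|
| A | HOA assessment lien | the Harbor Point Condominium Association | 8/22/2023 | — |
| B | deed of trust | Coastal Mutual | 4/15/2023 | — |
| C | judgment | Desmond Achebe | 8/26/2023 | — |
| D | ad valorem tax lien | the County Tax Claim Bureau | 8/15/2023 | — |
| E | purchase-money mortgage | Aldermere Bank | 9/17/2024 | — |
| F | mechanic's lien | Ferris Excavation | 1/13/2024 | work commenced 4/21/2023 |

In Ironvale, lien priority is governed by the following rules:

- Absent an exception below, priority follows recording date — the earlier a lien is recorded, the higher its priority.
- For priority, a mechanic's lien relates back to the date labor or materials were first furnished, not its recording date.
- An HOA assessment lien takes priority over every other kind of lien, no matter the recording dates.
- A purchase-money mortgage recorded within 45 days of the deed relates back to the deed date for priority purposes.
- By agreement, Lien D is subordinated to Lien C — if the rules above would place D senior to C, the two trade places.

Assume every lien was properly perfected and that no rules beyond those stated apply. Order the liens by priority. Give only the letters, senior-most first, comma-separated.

A, B, F, C, D, E

Effective dates: E's effective date is the deed date, 9/6/2024; F relates back to 4/21/2023 (work commenced).
As an HOA assessment lien, A is senior to every other lien.
Among the remaining liens, by effective date: B (4/15/2023), F (4/21/2023), D (8/15/2023), C (8/26/2023), E (9/6/2024).
D would otherwise be senior to C, so under the subordination agreement D and C exchange positions.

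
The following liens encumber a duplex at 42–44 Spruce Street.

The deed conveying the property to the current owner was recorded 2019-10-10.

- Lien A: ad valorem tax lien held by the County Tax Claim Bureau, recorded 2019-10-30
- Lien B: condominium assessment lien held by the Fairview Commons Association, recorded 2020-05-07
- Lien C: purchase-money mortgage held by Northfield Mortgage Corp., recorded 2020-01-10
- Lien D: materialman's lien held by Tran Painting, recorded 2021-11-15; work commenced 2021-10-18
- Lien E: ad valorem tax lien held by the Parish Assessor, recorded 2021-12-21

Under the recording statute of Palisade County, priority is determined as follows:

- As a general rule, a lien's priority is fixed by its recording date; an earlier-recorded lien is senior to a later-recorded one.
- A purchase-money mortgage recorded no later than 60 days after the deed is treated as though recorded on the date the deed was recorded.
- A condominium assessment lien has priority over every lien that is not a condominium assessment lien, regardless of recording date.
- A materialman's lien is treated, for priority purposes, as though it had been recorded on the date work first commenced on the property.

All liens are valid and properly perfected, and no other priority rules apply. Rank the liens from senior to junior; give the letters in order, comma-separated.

B, A, C, D, E

First, effective dates: C missed the 60-day window (92 days after the deed), so its recording date stands; D relates back to 2021-10-18 (work commenced).
B, as a condominium assessment lien, has superpriority and ranks first.
The other liens, earliest effective date first: A (2019-10-30), C (2020-01-10), D (2021-10-18), E (2021-12-21).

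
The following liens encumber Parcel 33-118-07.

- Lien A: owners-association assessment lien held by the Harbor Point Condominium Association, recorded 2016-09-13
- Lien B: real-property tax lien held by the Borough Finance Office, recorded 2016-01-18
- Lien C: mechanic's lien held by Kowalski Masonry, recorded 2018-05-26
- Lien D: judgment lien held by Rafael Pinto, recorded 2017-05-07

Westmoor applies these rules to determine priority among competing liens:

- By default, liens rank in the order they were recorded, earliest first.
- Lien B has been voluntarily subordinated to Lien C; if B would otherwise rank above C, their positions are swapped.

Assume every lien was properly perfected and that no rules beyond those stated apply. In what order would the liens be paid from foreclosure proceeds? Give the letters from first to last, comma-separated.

C, A, D, B

Sorted by effective date: B (2016-01-18), A (2016-09-13), D (2017-05-07), C (2018-05-26).
B would otherwise be senior to C, so under the subordination agreement B and C exchange positions.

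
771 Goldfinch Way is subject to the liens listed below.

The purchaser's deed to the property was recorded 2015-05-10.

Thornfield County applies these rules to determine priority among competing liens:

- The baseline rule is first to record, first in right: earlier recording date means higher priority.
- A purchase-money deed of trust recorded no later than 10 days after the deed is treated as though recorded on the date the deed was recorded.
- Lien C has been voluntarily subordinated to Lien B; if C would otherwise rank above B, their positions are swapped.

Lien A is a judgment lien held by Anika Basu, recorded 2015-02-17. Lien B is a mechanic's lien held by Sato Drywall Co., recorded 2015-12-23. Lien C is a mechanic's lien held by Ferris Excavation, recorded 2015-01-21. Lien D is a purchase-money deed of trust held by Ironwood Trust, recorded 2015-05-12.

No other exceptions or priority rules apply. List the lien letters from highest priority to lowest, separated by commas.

Effective dates after the stated exceptions: D relates back to the deed date 2015-05-10.
By effective date, earliest first: C (2015-01-21), A (2015-02-17), D (2015-05-10), B (2015-12-23).
C would otherwise be senior to B, so under the subordination agreement C and B exchange positions.

B, A, D, C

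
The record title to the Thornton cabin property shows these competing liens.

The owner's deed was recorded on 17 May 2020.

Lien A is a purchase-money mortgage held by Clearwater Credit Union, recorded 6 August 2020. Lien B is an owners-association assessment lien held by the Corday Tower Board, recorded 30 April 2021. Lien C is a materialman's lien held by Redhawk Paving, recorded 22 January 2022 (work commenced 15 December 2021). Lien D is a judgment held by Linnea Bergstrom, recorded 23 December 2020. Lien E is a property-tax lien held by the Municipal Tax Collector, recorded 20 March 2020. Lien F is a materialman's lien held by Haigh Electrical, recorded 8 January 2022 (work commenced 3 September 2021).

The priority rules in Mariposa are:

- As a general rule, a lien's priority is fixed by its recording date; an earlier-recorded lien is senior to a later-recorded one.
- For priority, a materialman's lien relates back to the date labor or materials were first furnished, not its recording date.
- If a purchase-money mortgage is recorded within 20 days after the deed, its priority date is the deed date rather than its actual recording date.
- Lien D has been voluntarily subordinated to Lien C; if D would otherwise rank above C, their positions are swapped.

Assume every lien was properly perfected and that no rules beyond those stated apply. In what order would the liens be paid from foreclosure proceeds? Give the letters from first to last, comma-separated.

E, A, C, B, F, D

First, effective dates: A was recorded 81 days after the deed — beyond 20 days — so no relation-back applies; C's effective date is 15 December 2021, when work began; F relates back to 3 September 2021 (work commenced).
Ordering by effective date: E (20 March 2020), A (6 August 2020), D (23 December 2020), B (30 April 2021), F (3 September 2021), C (15 December 2021).
The subordination applies — D was senior to C — so D and C swap.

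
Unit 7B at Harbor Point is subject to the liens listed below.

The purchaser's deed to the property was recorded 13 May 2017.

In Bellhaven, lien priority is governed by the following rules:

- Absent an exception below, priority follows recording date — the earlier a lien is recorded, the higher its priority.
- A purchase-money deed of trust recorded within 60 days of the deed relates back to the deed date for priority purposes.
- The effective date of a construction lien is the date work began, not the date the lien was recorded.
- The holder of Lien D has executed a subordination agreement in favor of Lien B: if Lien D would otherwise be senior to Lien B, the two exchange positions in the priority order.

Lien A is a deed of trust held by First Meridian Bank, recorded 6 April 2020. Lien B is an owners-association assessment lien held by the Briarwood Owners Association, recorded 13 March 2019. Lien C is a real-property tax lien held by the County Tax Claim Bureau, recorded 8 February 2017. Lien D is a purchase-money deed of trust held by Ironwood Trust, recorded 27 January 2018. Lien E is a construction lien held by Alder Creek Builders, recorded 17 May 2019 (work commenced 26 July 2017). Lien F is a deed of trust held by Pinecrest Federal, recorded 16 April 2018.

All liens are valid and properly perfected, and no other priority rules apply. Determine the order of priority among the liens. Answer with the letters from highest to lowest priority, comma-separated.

Effective dates after the stated exceptions: D was recorded 259 days after the deed — beyond 60 days — so no relation-back applies; E's effective date is 26 July 2017, when work began.
By effective date: C (8 February 2017), E (26 July 2017), D (27 January 2018), F (16 April 2018), B (13 March 2019), A (6 April 2020).
D would otherwise be senior to B, so under the subordination agreement D and B exchange positions.

C, E, B, F, D, A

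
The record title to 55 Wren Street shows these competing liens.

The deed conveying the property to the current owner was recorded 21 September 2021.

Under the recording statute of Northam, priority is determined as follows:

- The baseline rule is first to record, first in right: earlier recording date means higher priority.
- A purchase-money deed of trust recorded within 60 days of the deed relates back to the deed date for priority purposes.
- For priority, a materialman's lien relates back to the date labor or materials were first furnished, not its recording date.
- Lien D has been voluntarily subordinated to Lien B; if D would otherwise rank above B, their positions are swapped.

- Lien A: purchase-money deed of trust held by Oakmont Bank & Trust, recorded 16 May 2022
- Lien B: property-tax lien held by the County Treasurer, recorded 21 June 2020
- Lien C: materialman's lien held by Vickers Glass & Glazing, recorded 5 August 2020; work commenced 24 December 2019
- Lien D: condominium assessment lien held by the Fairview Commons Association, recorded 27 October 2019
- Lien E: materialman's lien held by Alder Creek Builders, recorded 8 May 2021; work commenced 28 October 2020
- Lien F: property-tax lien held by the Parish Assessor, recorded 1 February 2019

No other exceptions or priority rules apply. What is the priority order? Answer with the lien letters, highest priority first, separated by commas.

First, effective dates: A was recorded 237 days after the deed, outside the 60-day window, so it keeps its recording date; C's effective date is 24 December 2019, when work began; E's effective date is 28 October 2020, when work began.
By effective date: F (1 February 2019), D (27 October 2019), C (24 December 2019), B (21 June 2020), E (28 October 2020), A (16 May 2022).
Because D would otherwise rank above B, the subordination swaps them.

F, B, C, D, E, A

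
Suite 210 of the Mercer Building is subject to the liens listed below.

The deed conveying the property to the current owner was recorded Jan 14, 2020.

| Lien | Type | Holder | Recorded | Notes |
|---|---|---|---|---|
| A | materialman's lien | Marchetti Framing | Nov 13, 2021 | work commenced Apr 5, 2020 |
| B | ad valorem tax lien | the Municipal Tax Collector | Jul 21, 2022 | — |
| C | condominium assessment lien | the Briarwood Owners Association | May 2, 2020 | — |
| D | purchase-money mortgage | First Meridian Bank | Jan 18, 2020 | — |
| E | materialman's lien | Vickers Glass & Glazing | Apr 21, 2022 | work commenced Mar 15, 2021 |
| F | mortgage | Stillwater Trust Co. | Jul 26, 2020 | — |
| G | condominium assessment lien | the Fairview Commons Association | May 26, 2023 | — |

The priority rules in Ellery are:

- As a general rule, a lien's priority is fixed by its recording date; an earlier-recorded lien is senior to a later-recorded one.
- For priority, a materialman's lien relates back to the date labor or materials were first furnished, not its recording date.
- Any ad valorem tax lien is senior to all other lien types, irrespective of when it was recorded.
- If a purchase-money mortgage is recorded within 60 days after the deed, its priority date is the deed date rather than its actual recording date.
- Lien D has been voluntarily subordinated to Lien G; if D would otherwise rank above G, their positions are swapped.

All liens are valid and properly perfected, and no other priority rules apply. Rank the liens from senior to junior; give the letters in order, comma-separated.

Adjusting effective dates: A's effective date is Apr 5, 2020, when work began; D was recorded within the 60-day window, so its effective date is the deed date Jan 14, 2020; E's effective date is Mar 15, 2021, when work began.
B is an ad valorem tax lien and takes priority over every other lien.
Among the remaining liens, by effective date: D (Jan 14, 2020), A (Apr 5, 2020), C (May 2, 2020), F (Jul 26, 2020), E (Mar 15, 2021), G (May 26, 2023).
Because D would otherwise rank above G, the subordination swaps them.

B, G, A, C, F, E, D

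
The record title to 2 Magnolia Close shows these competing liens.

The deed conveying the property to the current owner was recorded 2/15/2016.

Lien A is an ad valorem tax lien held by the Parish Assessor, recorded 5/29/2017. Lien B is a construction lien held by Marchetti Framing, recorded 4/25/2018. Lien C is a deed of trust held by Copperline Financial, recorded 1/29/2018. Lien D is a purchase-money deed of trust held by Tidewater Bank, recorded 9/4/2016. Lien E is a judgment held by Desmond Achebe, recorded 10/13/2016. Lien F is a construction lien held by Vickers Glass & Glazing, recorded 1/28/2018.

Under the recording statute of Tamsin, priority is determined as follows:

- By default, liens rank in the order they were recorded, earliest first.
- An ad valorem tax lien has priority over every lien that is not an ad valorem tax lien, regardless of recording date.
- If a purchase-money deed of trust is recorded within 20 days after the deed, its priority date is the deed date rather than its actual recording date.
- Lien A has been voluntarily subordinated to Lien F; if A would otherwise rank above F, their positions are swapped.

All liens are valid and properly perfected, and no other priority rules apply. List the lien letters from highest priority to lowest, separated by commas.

Effective dates: D was recorded 202 days after the deed, outside the 20-day window, so it keeps its recording date.
A is an ad valorem tax lien, so it outranks all other liens regardless of date.
Among the remaining liens, by effective date: D (9/4/2016), E (10/13/2016), F (1/28/2018), C (1/29/2018), B (4/25/2018).
The subordination applies — A was senior to F — so A and F swap.

F, D, E, A, C, B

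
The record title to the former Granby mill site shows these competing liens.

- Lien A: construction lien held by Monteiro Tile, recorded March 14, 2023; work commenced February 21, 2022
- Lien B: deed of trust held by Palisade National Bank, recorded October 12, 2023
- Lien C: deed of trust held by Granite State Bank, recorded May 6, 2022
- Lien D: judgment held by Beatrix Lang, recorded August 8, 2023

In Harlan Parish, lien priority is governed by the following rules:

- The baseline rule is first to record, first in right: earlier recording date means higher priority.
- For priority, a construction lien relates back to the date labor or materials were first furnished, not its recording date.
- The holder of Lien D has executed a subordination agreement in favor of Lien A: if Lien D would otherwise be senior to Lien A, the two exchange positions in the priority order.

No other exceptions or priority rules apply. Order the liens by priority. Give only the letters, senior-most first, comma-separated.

Effective dates after the stated exceptions: A's effective date is February 21, 2022, when work began.
By effective date: A (February 21, 2022), C (May 6, 2022), D (August 8, 2023), B (October 12, 2023).
Since D is not senior to A, the subordination leaves the order unchanged.

A, C, D, B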